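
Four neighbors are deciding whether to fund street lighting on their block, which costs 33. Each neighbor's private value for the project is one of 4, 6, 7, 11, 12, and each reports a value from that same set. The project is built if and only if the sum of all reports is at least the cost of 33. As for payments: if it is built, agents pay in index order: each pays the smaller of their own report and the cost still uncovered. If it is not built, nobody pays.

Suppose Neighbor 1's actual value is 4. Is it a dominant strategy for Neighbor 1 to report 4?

Check each profile of the others' reports and compare truth against every alternative report.
Others report (4, 11, 12): truth gives 0, best alternative gives -2.
Others report (4, 12, 11): truth gives 0, best alternative gives -2.
Others report (4, 12, 12): truth gives 0, best alternative gives -2.
Others report (6, 11, 11): truth gives 0, best alternative gives -2.
Others report (6, 11, 12): truth gives 0, best alternative gives -2.
Others report (6, 12, 11): truth gives 0, best alternative gives -2.
(Remaining 119 profiles checked similarly; truth is weakly best in each.)
In every case the truthful report is at least as good as any alternative, so it is a dominant strategy.

Yes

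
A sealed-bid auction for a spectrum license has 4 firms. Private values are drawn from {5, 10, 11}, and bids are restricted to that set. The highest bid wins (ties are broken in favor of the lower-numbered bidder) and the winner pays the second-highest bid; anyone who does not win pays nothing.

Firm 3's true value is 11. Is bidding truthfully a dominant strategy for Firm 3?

Yes

Check each profile of the others' bids and compare truth against every alternative bid.
Others bid (5, 10, 5): truth gives 1, best alternative gives 0.
Others bid (5, 10, 10): truth gives 1, best alternative gives 0.
Others bid (10, 5, 5): truth gives 1, best alternative gives 0.
Others bid (10, 5, 10): truth gives 1, best alternative gives 0.
Others bid (10, 10, 5): truth gives 1, best alternative gives 0.
Others bid (10, 10, 10): truth gives 1, best alternative gives 0.
(Remaining 21 profiles checked similarly; truth is weakly best in each.)
In every case the truthful bid is at least as good as any alternative, so it is a dominant strategy.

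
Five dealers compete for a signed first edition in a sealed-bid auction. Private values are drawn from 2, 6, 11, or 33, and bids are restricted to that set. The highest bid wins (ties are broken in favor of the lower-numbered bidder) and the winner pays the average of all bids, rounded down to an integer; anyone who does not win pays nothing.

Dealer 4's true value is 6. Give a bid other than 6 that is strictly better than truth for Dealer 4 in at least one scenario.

11

Suppose Dealer 1 bids 2, Dealer 2 bids 2, Dealer 3 bids 2 and Dealer 5 bids 11.
Bid 6: loses, pays 0, utility 0.
Bid 11: wins, pays 5, utility 6 - 5 = 1.
So bidding 11 beats truth here (1 > 0).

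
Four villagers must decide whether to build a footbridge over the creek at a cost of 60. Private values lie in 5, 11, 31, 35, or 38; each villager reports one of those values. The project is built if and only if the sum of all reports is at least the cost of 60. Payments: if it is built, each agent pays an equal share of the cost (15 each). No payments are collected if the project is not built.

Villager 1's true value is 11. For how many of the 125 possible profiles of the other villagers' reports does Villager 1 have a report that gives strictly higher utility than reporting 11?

Others report (5, 11, 35): truth gives -4; report 5 gives 0 > -4. Violating.
Others report (5, 11, 38): truth gives -4; report 5 gives 0 > -4. Violating.
Others report (5, 35, 11): truth gives -4; report 5 gives 0 > -4. Violating.
Others report (5, 38, 11): truth gives -4; report 5 gives 0 > -4. Violating.
Others report (5, 5, 5): truth gives 0; no alternative beats it.
Others report (5, 5, 11): truth gives 0; no alternative beats it.
(Checking all 125 profiles: 15 have a profitable deviation, 110 do not.)

15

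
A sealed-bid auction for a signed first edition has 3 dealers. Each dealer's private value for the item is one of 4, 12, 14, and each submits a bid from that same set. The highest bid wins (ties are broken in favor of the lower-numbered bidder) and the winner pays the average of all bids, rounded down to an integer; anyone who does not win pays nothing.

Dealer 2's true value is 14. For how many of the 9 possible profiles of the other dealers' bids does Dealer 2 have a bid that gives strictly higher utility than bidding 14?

Others bid (4, 4): truth gives 7; bid 12 gives 8 > 7. Violating.
Others bid (4, 12): truth gives 4; bid 12 gives 5 > 4. Violating.
Others bid (4, 14): truth gives 4; no alternative beats it.
Others bid (12, 4): truth gives 4; no alternative beats it.
(Checking all 9 profiles: 2 have a profitable deviation, 7 do not.)

2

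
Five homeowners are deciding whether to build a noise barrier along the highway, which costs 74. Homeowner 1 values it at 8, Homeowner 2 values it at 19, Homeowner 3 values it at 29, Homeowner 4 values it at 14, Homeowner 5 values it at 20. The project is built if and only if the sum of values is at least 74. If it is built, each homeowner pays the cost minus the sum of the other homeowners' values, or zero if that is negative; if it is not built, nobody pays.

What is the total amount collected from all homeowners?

Total value 90 ≥ cost 74, so it is built.
Homeowner 1: others sum to 82; max(0, 74 - 82) = 0.
Homeowner 2: others sum to 71; max(0, 74 - 71) = 3.
Homeowner 3: others sum to 61; max(0, 74 - 61) = 13.
Homeowner 4: others sum to 76; max(0, 74 - 76) = 0.
Homeowner 5: others sum to 70; max(0, 74 - 70) = 4.
Total collected = 0 + 3 + 13 + 0 + 4 = 20.

20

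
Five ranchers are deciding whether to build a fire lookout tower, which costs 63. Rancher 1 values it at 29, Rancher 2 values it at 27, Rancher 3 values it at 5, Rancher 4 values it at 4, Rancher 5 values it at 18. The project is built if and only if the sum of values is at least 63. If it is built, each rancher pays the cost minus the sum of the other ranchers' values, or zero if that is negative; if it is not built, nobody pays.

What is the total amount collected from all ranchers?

16

Total value 83 ≥ cost 63, so it is built.
Rancher 1: others sum to 54; max(0, 63 - 54) = 9.
Rancher 2: others sum to 56; max(0, 63 - 56) = 7.
Rancher 3: others sum to 78; max(0, 63 - 78) = 0.
Rancher 4: others sum to 79; max(0, 63 - 79) = 0.
Rancher 5: others sum to 65; max(0, 63 - 65) = 0.
Total collected = 9 + 7 + 0 + 0 + 0 = 16.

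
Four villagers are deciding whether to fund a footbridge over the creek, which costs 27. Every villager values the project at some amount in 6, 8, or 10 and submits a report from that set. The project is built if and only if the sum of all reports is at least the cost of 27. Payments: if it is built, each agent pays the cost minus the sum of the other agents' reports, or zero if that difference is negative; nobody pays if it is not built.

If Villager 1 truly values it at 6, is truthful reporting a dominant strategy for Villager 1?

Check each profile of the others' reports and compare truth against every alternative report.
Others report (6, 6, 8): truth gives 0, best alternative gives -1.
Others report (6, 8, 6): truth gives 0, best alternative gives -1.
Others report (8, 6, 6): truth gives 0, best alternative gives -1.
Others report (8, 10, 10): truth gives 6, best alternative gives 6.
Others report (10, 8, 10): truth gives 6, best alternative gives 6.
Others report (10, 10, 8): truth gives 6, best alternative gives 6.
(Remaining 21 profiles checked similarly; truth is weakly best in each.)
In every case the truthful report is at least as good as any alternative, so it is a dominant strategy.

Yes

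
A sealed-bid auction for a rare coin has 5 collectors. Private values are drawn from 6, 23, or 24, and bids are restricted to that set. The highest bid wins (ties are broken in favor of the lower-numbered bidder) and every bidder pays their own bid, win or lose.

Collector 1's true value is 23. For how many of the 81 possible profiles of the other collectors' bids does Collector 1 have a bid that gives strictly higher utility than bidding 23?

Others bid (6, 6, 6, 6): truth gives 0; bid 6 gives 17 > 0. Violating.
Others bid (6, 6, 6, 24): truth gives -23; bid 24 gives -1 > -23. Violating.
Others bid (6, 6, 23, 24): truth gives -23; bid 24 gives -1 > -23. Violating.
Others bid (6, 6, 24, 6): truth gives -23; bid 24 gives -1 > -23. Violating.
Others bid (6, 6, 6, 23): truth gives 0; no alternative beats it.
Others bid (6, 6, 23, 6): truth gives 0; no alternative beats it.
(Checking all 81 profiles: 66 have a profitable deviation, 15 do not.)

66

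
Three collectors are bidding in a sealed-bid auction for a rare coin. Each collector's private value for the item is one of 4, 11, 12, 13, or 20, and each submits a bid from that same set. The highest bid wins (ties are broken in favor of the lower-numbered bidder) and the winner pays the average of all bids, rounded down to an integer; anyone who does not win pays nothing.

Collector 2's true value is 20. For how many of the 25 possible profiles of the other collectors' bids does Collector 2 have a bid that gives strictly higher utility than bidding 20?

12

Others bid (4, 4): truth gives 11; bid 11 gives 14 > 11. Violating.
Others bid (4, 11): truth gives 9; bid 11 gives 12 > 9. Violating.
Others bid (4, 12): truth gives 8; bid 12 gives 11 > 8. Violating.
Others bid (4, 13): truth gives 8; bid 13 gives 10 > 8. Violating.
Others bid (4, 20): truth gives 6; no alternative beats it.
Others bid (11, 20): truth gives 3; no alternative beats it.
(Checking all 25 profiles: 12 have a profitable deviation, 13 do not.)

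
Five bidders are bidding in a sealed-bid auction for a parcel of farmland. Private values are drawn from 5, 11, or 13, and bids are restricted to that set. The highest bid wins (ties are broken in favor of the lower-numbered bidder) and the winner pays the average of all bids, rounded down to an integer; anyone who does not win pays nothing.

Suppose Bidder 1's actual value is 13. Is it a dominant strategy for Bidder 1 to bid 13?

No

Consider the case where Bidder 2 bids 5, Bidder 3 bids 5, Bidder 4 bids 5 and Bidder 5 bids 5.
Truthful bid 13: wins, pays 6, utility 13 - 6 = 7.
Bid 5 instead: wins, pays 5, utility 13 - 5 = 8.
Since 8 > 7, bidding 5 is strictly better here, so truthful bidding is not dominant.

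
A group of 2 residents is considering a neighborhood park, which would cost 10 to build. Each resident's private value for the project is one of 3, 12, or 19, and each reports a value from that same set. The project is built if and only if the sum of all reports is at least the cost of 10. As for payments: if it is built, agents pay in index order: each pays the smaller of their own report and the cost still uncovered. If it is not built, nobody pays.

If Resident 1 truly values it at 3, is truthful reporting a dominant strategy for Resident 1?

Check each profile of the others' reports and compare truth against every alternative report.
Others report (3): truth gives 0, best alternative gives -7.
Others report (12): truth gives 0, best alternative gives -7.
Others report (19): truth gives 0, best alternative gives -7.
In every case the truthful report is at least as good as any alternative, so it is a dominant strategy.

Yes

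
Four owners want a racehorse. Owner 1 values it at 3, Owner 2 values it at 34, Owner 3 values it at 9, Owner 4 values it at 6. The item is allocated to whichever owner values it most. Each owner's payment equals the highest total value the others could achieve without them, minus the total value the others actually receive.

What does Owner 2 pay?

9

Owner 2 has the highest value and receives the item.
Without Owner 2, the item would go to the next-highest value, 9, so the others could achieve 9.
With Owner 2 present and winning, the others receive nothing, so their total is 0.
Payment = 9 - 0 = 9.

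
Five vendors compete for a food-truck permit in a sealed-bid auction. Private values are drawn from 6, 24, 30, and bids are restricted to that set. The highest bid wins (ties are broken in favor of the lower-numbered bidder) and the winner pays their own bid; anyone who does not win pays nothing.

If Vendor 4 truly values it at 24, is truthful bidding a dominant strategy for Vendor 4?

Yes

Check each profile of the others' bids and compare truth against every alternative bid.
Others bid (6, 6, 6, 6): truth gives 0, best alternative gives 0.
Others bid (6, 6, 6, 24): truth gives 0, best alternative gives 0.
Others bid (6, 6, 6, 30): truth gives 0, best alternative gives 0.
Others bid (6, 6, 24, 6): truth gives 0, best alternative gives 0.
Others bid (6, 6, 24, 24): truth gives 0, best alternative gives 0.
Others bid (6, 6, 24, 30): truth gives 0, best alternative gives 0.
(Remaining 75 profiles checked similarly; truth is weakly best in each.)
In every case the truthful bid is at least as good as any alternative, so it is a dominant strategy.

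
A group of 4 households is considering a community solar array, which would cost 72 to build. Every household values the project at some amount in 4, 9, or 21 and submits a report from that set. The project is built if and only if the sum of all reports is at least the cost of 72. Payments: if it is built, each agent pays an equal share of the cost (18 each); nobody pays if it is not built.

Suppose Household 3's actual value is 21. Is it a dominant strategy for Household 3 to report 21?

Check each profile of the others' reports and compare truth against every alternative report.
Others report (9, 21, 21): truth gives 3, best alternative gives 0.
Others report (21, 9, 21): truth gives 3, best alternative gives 0.
Others report (21, 21, 9): truth gives 3, best alternative gives 0.
Others report (21, 21, 21): truth gives 3, best alternative gives 3.
Others report (4, 4, 4): truth gives 0, best alternative gives 0.
Others report (4, 4, 9): truth gives 0, best alternative gives 0.
(Remaining 21 profiles checked similarly; truth is weakly best in each.)
In every case the truthful report is at least as good as any alternative, so it is a dominant strategy.

Yes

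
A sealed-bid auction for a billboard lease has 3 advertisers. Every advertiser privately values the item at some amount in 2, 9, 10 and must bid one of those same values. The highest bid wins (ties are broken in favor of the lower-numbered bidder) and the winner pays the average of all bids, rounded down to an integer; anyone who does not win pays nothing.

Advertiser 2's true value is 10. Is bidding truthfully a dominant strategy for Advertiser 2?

Consider the case where Advertiser 1 bids 2 and Advertiser 3 bids 9.
Truthful bid 10: wins, pays 7, utility 10 - 7 = 3.
Bid 9 instead: wins, pays 6, utility 10 - 6 = 4.
Since 4 > 3, bidding 9 is strictly better here, so truthful bidding is not dominant.

No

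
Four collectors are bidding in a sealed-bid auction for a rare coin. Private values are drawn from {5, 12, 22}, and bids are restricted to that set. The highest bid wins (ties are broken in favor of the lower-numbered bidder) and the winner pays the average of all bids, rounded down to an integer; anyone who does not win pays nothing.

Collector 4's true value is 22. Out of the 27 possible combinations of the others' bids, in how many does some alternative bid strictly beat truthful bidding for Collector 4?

Others bid (5, 5, 5): truth gives 13; bid 12 gives 16 > 13. Violating.
Others bid (5, 5, 12): truth gives 11; no alternative beats it.
Others bid (5, 5, 22): truth gives 0; no alternative beats it.
(Checking all 27 profiles: 1 has a profitable deviation, 26 do not.)

1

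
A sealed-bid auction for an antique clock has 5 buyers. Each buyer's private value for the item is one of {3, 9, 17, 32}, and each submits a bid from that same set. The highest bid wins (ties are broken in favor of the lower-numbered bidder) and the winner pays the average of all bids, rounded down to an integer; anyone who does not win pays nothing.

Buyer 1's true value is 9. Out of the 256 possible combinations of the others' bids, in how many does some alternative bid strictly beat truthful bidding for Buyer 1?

Others bid (3, 3, 3, 3): truth gives 5; bid 3 gives 6 > 5. Violating.
Others bid (3, 3, 3, 17): truth gives 0; bid 17 gives 1 > 0. Violating.
Others bid (3, 3, 17, 3): truth gives 0; bid 17 gives 1 > 0. Violating.
Others bid (3, 17, 3, 3): truth gives 0; bid 17 gives 1 > 0. Violating.
Others bid (3, 3, 3, 9): truth gives 4; no alternative beats it.
Others bid (3, 3, 3, 32): truth gives 0; no alternative beats it.
(Checking all 256 profiles: 5 have a profitable deviation, 251 do not.)

5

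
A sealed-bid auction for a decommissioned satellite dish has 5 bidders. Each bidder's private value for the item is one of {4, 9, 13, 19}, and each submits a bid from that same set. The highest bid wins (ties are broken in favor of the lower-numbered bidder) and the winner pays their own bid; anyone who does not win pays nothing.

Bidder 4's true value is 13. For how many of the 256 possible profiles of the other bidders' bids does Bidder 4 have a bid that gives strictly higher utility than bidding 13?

2

Others bid (4, 4, 4, 4): truth gives 0; bid 9 gives 4 > 0. Violating.
Others bid (4, 4, 4, 9): truth gives 0; bid 9 gives 4 > 0. Violating.
Others bid (4, 4, 4, 13): truth gives 0; no alternative beats it.
Others bid (4, 4, 4, 19): truth gives 0; no alternative beats it.
(Checking all 256 profiles: 2 have a profitable deviation, 254 do not.)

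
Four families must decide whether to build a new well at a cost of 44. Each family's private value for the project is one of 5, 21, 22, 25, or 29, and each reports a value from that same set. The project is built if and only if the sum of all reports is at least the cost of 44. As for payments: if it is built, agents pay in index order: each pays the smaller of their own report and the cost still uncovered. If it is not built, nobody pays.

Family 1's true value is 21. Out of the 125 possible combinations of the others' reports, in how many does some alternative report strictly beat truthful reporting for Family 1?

Others report (5, 5, 29): truth gives 0; report 5 gives 16 > 0. Violating.
Others report (5, 21, 21): truth gives 0; report 5 gives 16 > 0. Violating.
Others report (5, 21, 22): truth gives 0; report 5 gives 16 > 0. Violating.
Others report (5, 21, 25): truth gives 0; report 5 gives 16 > 0. Violating.
Others report (5, 5, 5): truth gives 0; no alternative beats it.
Others report (5, 5, 21): truth gives 0; no alternative beats it.
(Checking all 125 profiles: 115 have a profitable deviation, 10 do not.)

115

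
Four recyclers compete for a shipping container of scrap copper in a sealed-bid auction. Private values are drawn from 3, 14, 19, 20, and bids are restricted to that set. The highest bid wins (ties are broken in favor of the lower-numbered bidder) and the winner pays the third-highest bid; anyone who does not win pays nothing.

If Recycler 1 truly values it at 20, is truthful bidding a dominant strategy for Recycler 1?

Yes

Check each profile of the others' bids and compare truth against every alternative bid.
Others bid (3, 3, 20): truth gives 17, best alternative gives 0.
Others bid (3, 20, 3): truth gives 17, best alternative gives 0.
Others bid (20, 3, 3): truth gives 17, best alternative gives 0.
Others bid (3, 14, 20): truth gives 6, best alternative gives 0.
Others bid (3, 20, 14): truth gives 6, best alternative gives 0.
Others bid (14, 3, 20): truth gives 6, best alternative gives 0.
(Remaining 58 profiles checked similarly; truth is weakly best in each.)
In every case the truthful bid is at least as good as any alternative, so it is a dominant strategy.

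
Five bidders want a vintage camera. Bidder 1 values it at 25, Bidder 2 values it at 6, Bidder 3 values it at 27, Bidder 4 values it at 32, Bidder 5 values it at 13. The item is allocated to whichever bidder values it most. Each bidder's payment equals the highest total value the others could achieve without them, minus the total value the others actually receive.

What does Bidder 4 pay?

27

Bidder 4 has the highest value and receives the item.
Without Bidder 4, the item would go to the next-highest value, 27, so the others could achieve 27.
With Bidder 4 present and winning, the others receive nothing, so their total is 0.
Payment = 27 - 0 = 27.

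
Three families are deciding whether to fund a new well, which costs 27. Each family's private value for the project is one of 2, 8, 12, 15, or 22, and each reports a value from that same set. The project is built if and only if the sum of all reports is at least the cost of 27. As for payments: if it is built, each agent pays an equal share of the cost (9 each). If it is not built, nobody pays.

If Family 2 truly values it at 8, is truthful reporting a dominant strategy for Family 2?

Consider the case where Family 1 reports 2 and Family 3 reports 22.
Truthful report 8: project built, pays 9, utility 8 - 9 = -1.
Report 2 instead: project not built, utility 0.
Since 0 > -1, reporting 2 is strictly better here, so truthful reporting is not dominant.

No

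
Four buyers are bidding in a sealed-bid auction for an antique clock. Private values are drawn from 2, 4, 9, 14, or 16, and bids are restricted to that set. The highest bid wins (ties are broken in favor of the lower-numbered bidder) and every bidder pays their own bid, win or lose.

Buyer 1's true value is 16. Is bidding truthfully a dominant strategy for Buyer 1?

No

Consider the case where Buyer 2 bids 2, Buyer 3 bids 2 and Buyer 4 bids 2.
Truthful bid 16: wins, pays 16, utility 16 - 16 = 0.
Bid 2 instead: wins, pays 2, utility 16 - 2 = 14.
Since 14 > 0, bidding 2 is strictly better here, so truthful bidding is not dominant.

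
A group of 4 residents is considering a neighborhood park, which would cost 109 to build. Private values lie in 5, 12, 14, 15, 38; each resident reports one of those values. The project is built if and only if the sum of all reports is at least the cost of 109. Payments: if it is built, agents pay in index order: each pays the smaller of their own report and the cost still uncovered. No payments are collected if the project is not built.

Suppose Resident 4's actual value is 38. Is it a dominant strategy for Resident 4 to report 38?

Check each profile of the others' reports and compare truth against every alternative report.
Others report (15, 38, 38): truth gives 20, best alternative gives 0.
Others report (38, 15, 38): truth gives 20, best alternative gives 0.
Others report (38, 38, 15): truth gives 20, best alternative gives 0.
Others report (14, 38, 38): truth gives 19, best alternative gives 0.
Others report (38, 14, 38): truth gives 19, best alternative gives 0.
Others report (38, 38, 14): truth gives 19, best alternative gives 0.
(Remaining 119 profiles checked similarly; truth is weakly best in each.)
In every case the truthful report is at least as good as any alternative, so it is a dominant strategy.

Yes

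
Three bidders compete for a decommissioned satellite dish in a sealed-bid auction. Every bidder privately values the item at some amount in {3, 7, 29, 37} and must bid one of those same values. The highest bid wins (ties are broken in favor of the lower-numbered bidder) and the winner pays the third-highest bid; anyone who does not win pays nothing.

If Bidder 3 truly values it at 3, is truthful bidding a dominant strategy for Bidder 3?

Check each profile of the others' bids and compare truth against every alternative bid.
Others bid (3, 3): truth gives 0, best alternative gives 0.
Others bid (3, 7): truth gives 0, best alternative gives 0.
Others bid (3, 29): truth gives 0, best alternative gives 0.
Others bid (3, 37): truth gives 0, best alternative gives 0.
Others bid (7, 3): truth gives 0, best alternative gives 0.
Others bid (7, 7): truth gives 0, best alternative gives 0.
(Remaining 10 profiles checked similarly; truth is weakly best in each.)
In every case the truthful bid is at least as good as any alternative, so it is a dominant strategy.

Yes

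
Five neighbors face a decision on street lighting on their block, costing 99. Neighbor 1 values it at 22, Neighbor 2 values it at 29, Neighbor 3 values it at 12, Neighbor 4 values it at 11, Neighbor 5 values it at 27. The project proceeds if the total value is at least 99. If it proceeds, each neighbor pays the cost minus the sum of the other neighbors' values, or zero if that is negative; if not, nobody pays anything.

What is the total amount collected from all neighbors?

91

Total value 101 ≥ cost 99, so it is built.
Neighbor 1: others sum to 79; max(0, 99 - 79) = 20.
Neighbor 2: others sum to 72; max(0, 99 - 72) = 27.
Neighbor 3: others sum to 89; max(0, 99 - 89) = 10.
Neighbor 4: others sum to 90; max(0, 99 - 90) = 9.
Neighbor 5: others sum to 74; max(0, 99 - 74) = 25.
Total collected = 20 + 27 + 10 + 9 + 25 = 91.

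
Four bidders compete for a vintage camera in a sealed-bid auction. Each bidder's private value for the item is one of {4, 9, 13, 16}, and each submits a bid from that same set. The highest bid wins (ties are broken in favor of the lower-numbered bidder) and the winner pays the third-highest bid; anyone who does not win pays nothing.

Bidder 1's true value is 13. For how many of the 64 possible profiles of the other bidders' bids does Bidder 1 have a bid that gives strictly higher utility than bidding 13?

Others bid (4, 4, 16): truth gives 0; bid 16 gives 9 > 0. Violating.
Others bid (4, 9, 16): truth gives 0; bid 16 gives 4 > 0. Violating.
Others bid (4, 16, 4): truth gives 0; bid 16 gives 9 > 0. Violating.
Others bid (4, 16, 9): truth gives 0; bid 16 gives 4 > 0. Violating.
Others bid (4, 4, 4): truth gives 9; no alternative beats it.
Others bid (4, 4, 9): truth gives 9; no alternative beats it.
(Checking all 64 profiles: 12 have a profitable deviation, 52 do not.)

12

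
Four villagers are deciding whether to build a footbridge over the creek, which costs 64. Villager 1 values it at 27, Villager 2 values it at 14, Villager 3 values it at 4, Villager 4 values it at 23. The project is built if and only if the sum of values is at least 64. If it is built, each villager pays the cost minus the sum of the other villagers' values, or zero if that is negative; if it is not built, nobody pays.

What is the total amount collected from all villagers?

52

Total value 68 ≥ cost 64, so it is built.
Villager 1: others sum to 41; max(0, 64 - 41) = 23.
Villager 2: others sum to 54; max(0, 64 - 54) = 10.
Villager 3: others sum to 64; max(0, 64 - 64) = 0.
Villager 4: others sum to 45; max(0, 64 - 45) = 19.
Total collected = 23 + 10 + 0 + 19 = 52.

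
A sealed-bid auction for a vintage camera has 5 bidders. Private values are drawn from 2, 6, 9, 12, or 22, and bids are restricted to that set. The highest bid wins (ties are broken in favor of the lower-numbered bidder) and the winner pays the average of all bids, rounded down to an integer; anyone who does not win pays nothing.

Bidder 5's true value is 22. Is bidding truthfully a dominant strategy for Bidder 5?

Consider the case where Bidder 1 bids 2, Bidder 2 bids 2, Bidder 3 bids 2 and Bidder 4 bids 2.
Truthful bid 22: wins, pays 6, utility 22 - 6 = 16.
Bid 6 instead: wins, pays 2, utility 22 - 2 = 20.
Since 20 > 16, bidding 6 is strictly better here, so truthful bidding is not dominant.

No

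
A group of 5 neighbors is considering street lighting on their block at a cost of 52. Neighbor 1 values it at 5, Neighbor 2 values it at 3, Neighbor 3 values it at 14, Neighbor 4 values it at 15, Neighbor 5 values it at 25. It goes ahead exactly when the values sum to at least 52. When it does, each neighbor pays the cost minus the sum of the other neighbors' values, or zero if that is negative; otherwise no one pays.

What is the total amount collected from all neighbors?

24

Total value 62 ≥ cost 52, so it is built.
Neighbor 1: others sum to 57; max(0, 52 - 57) = 0.
Neighbor 2: others sum to 59; max(0, 52 - 59) = 0.
Neighbor 3: others sum to 48; max(0, 52 - 48) = 4.
Neighbor 4: others sum to 47; max(0, 52 - 47) = 5.
Neighbor 5: others sum to 37; max(0, 52 - 37) = 15.
Total collected = 0 + 0 + 4 + 5 + 15 = 24.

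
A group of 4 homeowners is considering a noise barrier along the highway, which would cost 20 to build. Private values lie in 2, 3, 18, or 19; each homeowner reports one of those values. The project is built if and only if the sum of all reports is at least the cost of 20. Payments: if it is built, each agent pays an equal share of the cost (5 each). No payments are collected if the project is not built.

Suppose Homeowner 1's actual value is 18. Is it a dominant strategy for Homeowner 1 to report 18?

Check each profile of the others' reports and compare truth against every alternative report.
Others report (2, 2, 2): truth gives 13, best alternative gives 13.
Others report (2, 2, 3): truth gives 13, best alternative gives 13.
Others report (2, 2, 18): truth gives 13, best alternative gives 13.
Others report (2, 2, 19): truth gives 13, best alternative gives 13.
Others report (2, 3, 2): truth gives 13, best alternative gives 13.
Others report (2, 3, 3): truth gives 13, best alternative gives 13.
(Remaining 58 profiles checked similarly; truth is weakly best in each.)
In every case the truthful report is at least as good as any alternative, so it is a dominant strategy.

Yes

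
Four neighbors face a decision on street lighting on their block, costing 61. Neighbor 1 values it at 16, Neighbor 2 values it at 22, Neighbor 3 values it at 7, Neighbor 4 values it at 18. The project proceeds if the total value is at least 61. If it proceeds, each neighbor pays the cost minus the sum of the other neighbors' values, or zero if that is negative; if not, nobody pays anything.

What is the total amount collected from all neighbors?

55

Total value 63 ≥ cost 61, so it is built.
Neighbor 1: others sum to 47; max(0, 61 - 47) = 14.
Neighbor 2: others sum to 41; max(0, 61 - 41) = 20.
Neighbor 3: others sum to 56; max(0, 61 - 56) = 5.
Neighbor 4: others sum to 45; max(0, 61 - 45) = 16.
Total collected = 14 + 20 + 5 + 16 = 55.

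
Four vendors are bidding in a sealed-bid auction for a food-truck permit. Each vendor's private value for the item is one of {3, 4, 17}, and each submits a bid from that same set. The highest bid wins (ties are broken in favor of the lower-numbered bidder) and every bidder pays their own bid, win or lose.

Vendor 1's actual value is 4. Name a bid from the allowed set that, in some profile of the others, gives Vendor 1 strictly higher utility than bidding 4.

Suppose Vendor 2 bids 3, Vendor 3 bids 3 and Vendor 4 bids 3.
Bid 4: wins, pays 4, utility 4 - 4 = 0.
Bid 3: wins, pays 3, utility 4 - 3 = 1.
So bidding 3 beats truth here (1 > 0).

3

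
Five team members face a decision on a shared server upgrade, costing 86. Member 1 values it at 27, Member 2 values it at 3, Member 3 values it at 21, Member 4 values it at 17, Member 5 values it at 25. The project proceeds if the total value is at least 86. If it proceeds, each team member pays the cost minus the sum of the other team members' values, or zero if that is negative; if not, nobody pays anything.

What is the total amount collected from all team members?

Total value 93 ≥ cost 86, so it is built.
Member 1: others sum to 66; max(0, 86 - 66) = 20.
Member 2: others sum to 90; max(0, 86 - 90) = 0.
Member 3: others sum to 72; max(0, 86 - 72) = 14.
Member 4: others sum to 76; max(0, 86 - 76) = 10.
Member 5: others sum to 68; max(0, 86 - 68) = 18.
Total collected = 20 + 0 + 14 + 10 + 18 = 62.

62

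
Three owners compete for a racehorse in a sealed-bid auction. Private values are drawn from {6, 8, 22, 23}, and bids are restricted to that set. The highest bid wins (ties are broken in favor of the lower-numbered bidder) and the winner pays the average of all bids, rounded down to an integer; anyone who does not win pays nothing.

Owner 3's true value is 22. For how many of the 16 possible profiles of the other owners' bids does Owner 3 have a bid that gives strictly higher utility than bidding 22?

5

Others bid (6, 6): truth gives 11; bid 8 gives 16 > 11. Violating.
Others bid (6, 22): truth gives 0; bid 23 gives 5 > 0. Violating.
Others bid (8, 22): truth gives 0; bid 23 gives 5 > 0. Violating.
Others bid (22, 6): truth gives 0; bid 23 gives 5 > 0. Violating.
Others bid (6, 8): truth gives 10; no alternative beats it.
Others bid (6, 23): truth gives 0; no alternative beats it.
(Checking all 16 profiles: 5 have a profitable deviation, 11 do not.)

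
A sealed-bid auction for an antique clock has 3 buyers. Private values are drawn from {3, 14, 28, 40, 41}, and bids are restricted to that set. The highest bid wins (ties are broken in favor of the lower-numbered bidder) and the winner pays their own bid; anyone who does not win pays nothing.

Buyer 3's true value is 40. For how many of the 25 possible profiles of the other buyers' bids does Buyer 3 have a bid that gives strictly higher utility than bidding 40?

Others bid (3, 3): truth gives 0; bid 14 gives 26 > 0. Violating.
Others bid (3, 14): truth gives 0; bid 28 gives 12 > 0. Violating.
Others bid (14, 3): truth gives 0; bid 28 gives 12 > 0. Violating.
Others bid (14, 14): truth gives 0; bid 28 gives 12 > 0. Violating.
Others bid (3, 28): truth gives 0; no alternative beats it.
Others bid (3, 40): truth gives 0; no alternative beats it.
(Checking all 25 profiles: 4 have a profitable deviation, 21 do not.)

4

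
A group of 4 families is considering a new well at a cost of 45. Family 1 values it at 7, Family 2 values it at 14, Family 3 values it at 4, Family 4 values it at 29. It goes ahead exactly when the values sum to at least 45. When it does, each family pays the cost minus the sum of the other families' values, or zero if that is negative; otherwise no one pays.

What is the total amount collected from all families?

25

Total value 54 ≥ cost 45, so it is built.
Family 1: others sum to 47; max(0, 45 - 47) = 0.
Family 2: others sum to 40; max(0, 45 - 40) = 5.
Family 3: others sum to 50; max(0, 45 - 50) = 0.
Family 4: others sum to 25; max(0, 45 - 25) = 20.
Total collected = 0 + 5 + 0 + 20 = 25.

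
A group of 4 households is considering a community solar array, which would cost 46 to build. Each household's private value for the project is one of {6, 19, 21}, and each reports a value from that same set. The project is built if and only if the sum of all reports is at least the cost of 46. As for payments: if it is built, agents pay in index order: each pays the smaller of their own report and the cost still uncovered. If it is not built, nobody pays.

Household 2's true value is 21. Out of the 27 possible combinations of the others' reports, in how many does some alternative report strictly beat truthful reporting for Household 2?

Others report (6, 6, 19): truth gives 0; report 19 gives 2 > 0. Violating.
Others report (6, 6, 21): truth gives 0; report 19 gives 2 > 0. Violating.
Others report (6, 19, 6): truth gives 0; report 19 gives 2 > 0. Violating.
Others report (6, 19, 19): truth gives 0; report 6 gives 15 > 0. Violating.
Others report (6, 6, 6): truth gives 0; no alternative beats it.
(Checking all 27 profiles: 26 have a profitable deviation, 1 does not.)

26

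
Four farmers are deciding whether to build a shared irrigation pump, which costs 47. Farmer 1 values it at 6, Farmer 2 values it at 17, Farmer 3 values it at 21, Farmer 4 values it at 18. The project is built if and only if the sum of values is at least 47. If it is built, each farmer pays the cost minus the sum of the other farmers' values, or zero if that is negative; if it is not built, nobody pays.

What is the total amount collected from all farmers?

11

Total value 62 ≥ cost 47, so it is built.
Farmer 1: others sum to 56; max(0, 47 - 56) = 0.
Farmer 2: others sum to 45; max(0, 47 - 45) = 2.
Farmer 3: others sum to 41; max(0, 47 - 41) = 6.
Farmer 4: others sum to 44; max(0, 47 - 44) = 3.
Total collected = 0 + 2 + 6 + 3 = 11.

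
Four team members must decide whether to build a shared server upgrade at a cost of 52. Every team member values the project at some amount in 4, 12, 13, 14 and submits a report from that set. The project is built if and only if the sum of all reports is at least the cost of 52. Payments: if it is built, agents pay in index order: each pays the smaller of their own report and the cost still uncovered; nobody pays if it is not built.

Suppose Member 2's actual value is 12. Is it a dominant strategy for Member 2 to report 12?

Yes

Check each profile of the others' reports and compare truth against every alternative report.
Others report (4, 4, 4): truth gives 0, best alternative gives 0.
Others report (4, 4, 12): truth gives 0, best alternative gives 0.
Others report (4, 4, 13): truth gives 0, best alternative gives 0.
Others report (4, 4, 14): truth gives 0, best alternative gives 0.
Others report (4, 12, 4): truth gives 0, best alternative gives 0.
Others report (4, 12, 12): truth gives 0, best alternative gives 0.
(Remaining 58 profiles checked similarly; truth is weakly best in each.)
In every case the truthful report is at least as good as any alternative, so it is a dominant strategy.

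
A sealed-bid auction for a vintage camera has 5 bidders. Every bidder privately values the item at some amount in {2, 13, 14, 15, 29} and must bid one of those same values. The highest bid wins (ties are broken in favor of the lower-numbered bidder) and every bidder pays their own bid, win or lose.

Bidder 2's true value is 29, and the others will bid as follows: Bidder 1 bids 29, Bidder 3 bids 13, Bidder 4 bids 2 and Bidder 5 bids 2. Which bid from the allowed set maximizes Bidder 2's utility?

2

Bid 2: loses but pays 2, utility -2.
Bid 13: loses but pays 13, utility -13.
Bid 14: loses but pays 14, utility -14.
Bid 15: loses but pays 15, utility -15.
Bid 29: loses but pays 29, utility -29.
The best choice is 2 with utility -2.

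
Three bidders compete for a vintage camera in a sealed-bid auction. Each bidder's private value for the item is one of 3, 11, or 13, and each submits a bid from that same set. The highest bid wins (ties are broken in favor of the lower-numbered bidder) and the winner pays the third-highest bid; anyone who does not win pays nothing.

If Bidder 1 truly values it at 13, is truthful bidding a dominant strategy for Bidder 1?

Yes

Check each profile of the others' bids and compare truth against every alternative bid.
Others bid (3, 13): truth gives 10, best alternative gives 0.
Others bid (13, 3): truth gives 10, best alternative gives 0.
Others bid (11, 13): truth gives 2, best alternative gives 0.
Others bid (13, 11): truth gives 2, best alternative gives 0.
Others bid (3, 3): truth gives 10, best alternative gives 10.
Others bid (3, 11): truth gives 10, best alternative gives 10.
(Remaining 3 profiles checked similarly; truth is weakly best in each.)
In every case the truthful bid is at least as good as any alternative, so it is a dominant strategy.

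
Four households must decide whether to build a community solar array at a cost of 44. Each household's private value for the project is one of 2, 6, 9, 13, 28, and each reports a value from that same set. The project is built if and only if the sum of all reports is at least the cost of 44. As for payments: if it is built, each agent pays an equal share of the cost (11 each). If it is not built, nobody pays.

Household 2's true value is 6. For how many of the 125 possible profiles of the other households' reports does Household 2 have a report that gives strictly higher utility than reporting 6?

Others report (2, 9, 28): truth gives -5; report 2 gives 0 > -5. Violating.
Others report (2, 28, 9): truth gives -5; report 2 gives 0 > -5. Violating.
Others report (6, 6, 28): truth gives -5; report 2 gives 0 > -5. Violating.
Others report (6, 28, 6): truth gives -5; report 2 gives 0 > -5. Violating.
Others report (2, 2, 2): truth gives 0; no alternative beats it.
Others report (2, 2, 6): truth gives 0; no alternative beats it.
(Checking all 125 profiles: 10 have a profitable deviation, 115 do not.)

10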